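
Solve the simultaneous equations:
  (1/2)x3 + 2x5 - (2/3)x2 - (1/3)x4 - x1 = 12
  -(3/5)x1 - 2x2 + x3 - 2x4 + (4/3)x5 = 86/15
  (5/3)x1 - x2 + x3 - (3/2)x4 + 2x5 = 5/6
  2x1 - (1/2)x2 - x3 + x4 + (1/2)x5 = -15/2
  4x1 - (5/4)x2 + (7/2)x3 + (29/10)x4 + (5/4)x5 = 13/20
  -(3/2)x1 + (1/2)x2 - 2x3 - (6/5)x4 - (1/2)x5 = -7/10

no solution

Row-reduce:
R1 ← R1 / (-1).
R2 ← R2 + 3/5·R1.
R3 ← R3 − 5/3·R1.
R4 ← R4 − 2·R1.
R5 ← R5 − 4·R1.
R6 ← R6 + 3/2·R1.
R2 ← R2 / (-8/5).
R1 ← R1 − 2/3·R2.
R3 ← R3 + 19/9·R2.
R4 ← R4 + 11/6·R2.
R5 ← R5 + 47/12·R2.
R6 ← R6 − 3/2·R2.
R3 ← R3 / (131/144).
R1 ← R1 + 5/24·R3.
R2 ← R2 + 7/16·R3.
R4 ← R4 + 77/96·R3.
R5 ← R5 − 727/192·R3.
R6 ← R6 + 67/32·R3.
R4 ← R4 / (1403/524).
R1 ← R1 + 45/131·R4.
R2 ← R2 − 335/262·R4.
R3 ← R3 − 46/131·R4.
R5 ← R5 − 24331/5240·R4.
R6 ← R6 + 4329/2620·R4.
R5 ← R5 / (-588574/21045).
R1 ← R1 − 530/1403·R5.
R2 ← R2 + 7789/4209·R5.
R3 ← R3 − 824/183·R5.
R4 ← R4 − 13982/4209·R5.
R6 ← R6 − 294287/21045·R5.
Row 6 reduces to 0 = 3/2, a contradiction. The system is inconsistent.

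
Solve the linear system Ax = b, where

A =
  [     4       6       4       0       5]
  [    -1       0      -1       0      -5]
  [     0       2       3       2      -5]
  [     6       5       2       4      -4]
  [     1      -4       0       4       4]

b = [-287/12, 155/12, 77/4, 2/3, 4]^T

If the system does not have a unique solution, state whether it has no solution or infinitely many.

Row-reduce the augmented matrix:
R1 ← R1 / (4).
R2 ← R2 + 1·R1.
R4 ← R4 − 6·R1.
R5 ← R5 − 1·R1.
R2 ← R2 / (3/2).
R1 ← R1 − 3/2·R2.
R3 ← R3 − 2·R2.
R4 ← R4 + 4·R2.
R5 ← R5 + 11/2·R2.
R3 ← R3 / (3).
R1 ← R1 − 1·R3.
R4 ← R4 + 4·R3.
R5 ← R5 + 1·R3.
R4 ← R4 / (20/3).
R1 ← R1 + 2/3·R4.
R3 ← R3 − 2/3·R4.
R5 ← R5 − 14/3·R4.
R5 ← R5 / (81/20).
R1 ← R1 − 57/20·R5.
R2 ← R2 + 5/2·R5.
R3 ← R3 − 43/20·R5.
R4 ← R4 + 129/40·R5.
Reading off the reduced rows gives x_1 = -3, x_2 = -1, x_3 = 4/3, x_4 = 3, x_5 = -9/4.

x_1 = -3, x_2 = -1, x_3 = 4/3, x_4 = 3, x_5 = -9/4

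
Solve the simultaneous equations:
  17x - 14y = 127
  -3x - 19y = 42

x = 5, y = -3

Row-reduce the augmented matrix:
R1 ← R1 / (17).
R2 ← R2 + 3·R1.
R2 ← R2 / (-365/17).
R1 ← R1 + 14/17·R2.
Reading off the reduced rows gives x = 5, y = -3.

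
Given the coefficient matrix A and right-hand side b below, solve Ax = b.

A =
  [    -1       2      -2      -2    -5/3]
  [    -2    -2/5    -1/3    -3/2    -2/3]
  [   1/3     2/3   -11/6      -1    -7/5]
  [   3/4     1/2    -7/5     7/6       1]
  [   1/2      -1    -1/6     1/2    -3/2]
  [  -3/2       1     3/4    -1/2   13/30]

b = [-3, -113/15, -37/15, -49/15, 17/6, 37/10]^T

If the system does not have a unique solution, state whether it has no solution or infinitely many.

Row-reduce:
R1 ← R1 / (-1).
R2 ← R2 + 2·R1.
R3 ← R3 − 1/3·R1.
R4 ← R4 − 3/4·R1.
R5 ← R5 − 1/2·R1.
R6 ← R6 + 3/2·R1.
R2 ← R2 / (-22/5).
R1 ← R1 + 2·R2.
R3 ← R3 − 4/3·R2.
R4 ← R4 − 2·R2.
R6 ← R6 + 2·R2.
R3 ← R3 / (-25/18).
R1 ← R1 − 1/3·R3.
R2 ← R2 + 5/6·R3.
R4 ← R4 + 37/30·R3.
R5 ← R5 + 7/6·R3.
R6 ← R6 − 25/12·R3.
R4 ← R4 / (2657/1650).
R1 ← R1 − 71/110·R4.
R2 ← R2 + 1/44·R4.
R3 ← R3 − 36/55·R4.
R5 ← R5 − 29/110·R4.
R5 ← R5 / (-450041/265700).
R1 ← R1 + 490153/797100·R5.
R2 ← R2 − 7039/63768·R5.
R3 ← R3 − 278/13285·R5.
R4 ← R4 − 163439/132850·R5.
Row 6 reduces to 0 = 3, a contradiction. The system is inconsistent.

no solution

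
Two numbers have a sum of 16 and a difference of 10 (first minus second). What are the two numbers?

Let x = first number, y = second number.
  x + y = 16
  x - y = 10
Row-reduce the augmented matrix:
R2 ← R2 − 1·R1.
R2 ← R2 / (-2).
R1 ← R1 − 1·R2.
Reading off the reduced rows gives x = 13, y = 3.

first number: 13, second number: 3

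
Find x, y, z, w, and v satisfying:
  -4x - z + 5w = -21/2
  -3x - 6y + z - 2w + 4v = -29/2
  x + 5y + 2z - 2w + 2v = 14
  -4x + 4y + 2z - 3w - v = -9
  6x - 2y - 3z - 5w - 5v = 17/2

x = 3, y = 2, z = -3/2, w = 0, v = 2

Row-reduce the augmented matrix:
R1 ← R1 / (-4).
R2 ← R2 + 3·R1.
R3 ← R3 − 1·R1.
R4 ← R4 + 4·R1.
R5 ← R5 − 6·R1.
R2 ← R2 / (-6).
R3 ← R3 − 5·R2.
R4 ← R4 − 4·R2.
R5 ← R5 + 2·R2.
R3 ← R3 / (77/24).
R1 ← R1 − 1/4·R3.
R2 ← R2 + 7/24·R3.
R4 ← R4 − 25/6·R3.
R5 ← R5 + 61/12·R3.
R4 ← R4 / (-51/11).
R1 ← R1 + 9/11·R4.
R2 ← R2 − 5/11·R4.
R3 ← R3 + 19/11·R4.
R5 ← R5 + 48/11·R4.
R5 ← R5 / (841/119).
R1 ← R1 − 61/119·R5.
R2 ← R2 + 83/119·R5.
R3 ← R3 − 431/119·R5.
R4 ← R4 − 135/119·R5.
Reading off the reduced rows gives x = 3, y = 2, z = -3/2, w = 0, v = 2.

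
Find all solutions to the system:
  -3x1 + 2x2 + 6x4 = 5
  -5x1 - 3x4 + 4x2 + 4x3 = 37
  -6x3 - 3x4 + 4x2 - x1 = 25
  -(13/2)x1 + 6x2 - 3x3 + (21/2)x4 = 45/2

infinitely many solutions

Row-reduce:
R1 ← R1 / (-3).
R2 ← R2 + 5·R1.
R3 ← R3 + 1·R1.
R4 ← R4 + 13/2·R1.
R2 ← R2 / (2/3).
R1 ← R1 + 2/3·R2.
R3 ← R3 − 10/3·R2.
R4 ← R4 − 5/3·R2.
R3 ← R3 / (-26).
R1 ← R1 − 4·R3.
R2 ← R2 − 6·R3.
R4 ← R4 + 13·R3.
Rank is 3 with 4 unknowns, leaving x4 free.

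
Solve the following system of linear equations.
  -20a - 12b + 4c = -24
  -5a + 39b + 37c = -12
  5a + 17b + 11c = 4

infinitely many solutions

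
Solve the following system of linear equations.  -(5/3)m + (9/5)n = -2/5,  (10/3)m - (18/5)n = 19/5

no solution

Row-reduce:
R1 ← R1 / (-5/3).
R2 ← R2 − 10/3·R1.
Row 2 reduces to 0 = 3, a contradiction. The system is inconsistent.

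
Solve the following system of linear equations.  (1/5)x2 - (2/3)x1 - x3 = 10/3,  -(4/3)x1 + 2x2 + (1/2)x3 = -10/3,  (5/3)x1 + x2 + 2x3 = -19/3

Row-reduce the augmented matrix:
R1 ← R1 / (-2/3).
R2 ← R2 + 4/3·R1.
R3 ← R3 − 5/3·R1.
R2 ← R2 / (8/5).
R1 ← R1 + 3/10·R2.
R3 ← R3 − 3/2·R2.
R3 ← R3 / (-91/32).
R1 ← R1 − 63/32·R3.
R2 ← R2 − 25/16·R3.
Reading off the reduced rows gives x1 = 1, x2 = 0, x3 = -4.

x1 = 1, x2 = 0, x3 = -4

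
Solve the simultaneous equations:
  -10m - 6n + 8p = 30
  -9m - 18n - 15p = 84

infinitely many solutions

Row-reduce:
R1 ← R1 / (-10).
R2 ← R2 + 9·R1.
R2 ← R2 / (-63/5).
R1 ← R1 − 3/5·R2.
Rank is 2 with 3 unknowns, leaving p free.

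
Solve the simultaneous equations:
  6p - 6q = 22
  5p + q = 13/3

p = 4/3, q = -7/3

Row-reduce the augmented matrix:
R1 ← R1 / (6).
R2 ← R2 − 5·R1.
R2 ← R2 / (6).
R1 ← R1 + 1·R2.
Reading off the reduced rows gives p = 4/3, q = -7/3.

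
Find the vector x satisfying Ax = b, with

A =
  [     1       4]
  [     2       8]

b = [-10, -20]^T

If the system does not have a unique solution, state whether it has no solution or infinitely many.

Row-reduce:
R2 ← R2 − 2·R1.
Rank is 1 with 2 unknowns, leaving x_2 free.

infinitely many solutions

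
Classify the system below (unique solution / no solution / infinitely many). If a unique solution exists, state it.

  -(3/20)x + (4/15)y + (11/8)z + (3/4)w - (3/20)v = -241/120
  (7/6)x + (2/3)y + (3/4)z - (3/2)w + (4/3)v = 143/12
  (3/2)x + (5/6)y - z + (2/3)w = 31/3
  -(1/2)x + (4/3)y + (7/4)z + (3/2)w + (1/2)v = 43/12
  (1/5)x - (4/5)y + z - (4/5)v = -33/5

Row-reduce:
R1 ← R1 / (-3/20).
R2 ← R2 − 7/6·R1.
R3 ← R3 − 3/2·R1.
R4 ← R4 + 1/2·R1.
R5 ← R5 − 1/5·R1.
R2 ← R2 / (74/27).
R1 ← R1 + 16/9·R2.
R3 ← R3 − 7/2·R2.
R4 ← R4 − 4/9·R2.
R5 ← R5 + 4/9·R2.
R3 ← R3 / (-69/37).
R1 ← R1 + 129/74·R3.
R2 ← R2 − 309/74·R3.
R4 ← R4 + 347/74·R3.
R5 ← R5 − 347/74·R3.
R4 ← R4 / (-13783/1656).
R1 ← R1 + 2567/552·R4.
R2 ← R2 − 4127/552·R4.
R3 ← R3 + 1169/828·R4.
R5 ← R5 − 13783/1656·R4.
Row 5 reduces to 0 = 1, a contradiction. The system is inconsistent.

no solution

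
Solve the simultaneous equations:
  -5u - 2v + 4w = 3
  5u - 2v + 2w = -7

infinitely many solutions

Row-reduce:
R1 ← R1 / (-5).
R2 ← R2 − 5·R1.
R2 ← R2 / (-4).
R1 ← R1 − 2/5·R2.
Rank is 2 with 3 unknowns, leaving w free.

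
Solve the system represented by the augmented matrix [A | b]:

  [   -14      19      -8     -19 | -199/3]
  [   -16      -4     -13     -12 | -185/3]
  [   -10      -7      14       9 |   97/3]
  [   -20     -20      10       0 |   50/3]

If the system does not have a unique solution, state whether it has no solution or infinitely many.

Row-reduce the augmented matrix:
R1 ← R1 / (-14).
R2 ← R2 + 16·R1.
R3 ← R3 + 10·R1.
R4 ← R4 + 20·R1.
R2 ← R2 / (-180/7).
R1 ← R1 + 19/14·R2.
R3 ← R3 + 144/7·R2.
R4 ← R4 + 330/7·R2.
R3 ← R3 / (114/5).
R1 ← R1 − 31/40·R3.
R2 ← R2 − 3/20·R3.
R4 ← R4 − 57/2·R3.
R4 ← R4 / (-55/6).
R1 ← R1 − 467/1368·R4.
R2 ← R2 + 325/684·R4.
R3 ← R3 − 37/57·R4.
Reading off the reduced rows gives x_1 = 5/3, x_2 = -1, x_3 = 3, x_4 = 0.

x_1 = 5/3, x_2 = -1, x_3 = 3, x_4 = 0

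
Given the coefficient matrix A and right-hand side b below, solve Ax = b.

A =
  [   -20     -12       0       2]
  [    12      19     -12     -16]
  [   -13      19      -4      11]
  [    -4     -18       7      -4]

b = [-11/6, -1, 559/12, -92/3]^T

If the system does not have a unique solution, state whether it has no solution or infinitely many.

x_1 = -1/3, x_2 = 1, x_3 = -1, x_4 = 7/4

Row-reduce the augmented matrix:
R1 ← R1 / (-20).
R2 ← R2 − 12·R1.
R3 ← R3 + 13·R1.
R4 ← R4 + 4·R1.
R2 ← R2 / (59/5).
R1 ← R1 − 3/5·R2.
R3 ← R3 − 134/5·R2.
R4 ← R4 + 78/5·R2.
R3 ← R3 / (1372/59).
R1 ← R1 − 36/59·R3.
R2 ← R2 + 60/59·R3.
R4 ← R4 + 523/59·R3.
R4 ← R4 / (-20457/2744).
R1 ← R1 + 166/343·R4.
R2 ← R2 − 439/686·R4.
R3 ← R3 − 5111/2744·R4.
Reading off the reduced rows gives x_1 = -1/3, x_2 = 1, x_3 = -1, x_4 = 7/4.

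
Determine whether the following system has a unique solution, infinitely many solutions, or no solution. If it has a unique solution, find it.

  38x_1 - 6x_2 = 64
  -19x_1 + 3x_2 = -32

Row-reduce:
R1 ← R1 / (38).
R2 ← R2 + 19·R1.
Rank is 1 with 2 unknowns, leaving x_2 free.

infinitely many solutions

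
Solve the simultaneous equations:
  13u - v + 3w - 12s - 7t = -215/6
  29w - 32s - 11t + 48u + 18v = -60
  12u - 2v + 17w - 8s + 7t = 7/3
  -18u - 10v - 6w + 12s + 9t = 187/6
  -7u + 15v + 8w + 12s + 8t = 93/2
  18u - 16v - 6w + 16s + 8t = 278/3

Row-reduce the augmented matrix:
R1 ← R1 / (13).
R2 ← R2 − 48·R1.
R3 ← R3 − 12·R1.
R4 ← R4 + 18·R1.
R5 ← R5 + 7·R1.
R6 ← R6 − 18·R1.
R2 ← R2 / (282/13).
R1 ← R1 + 1/13·R2.
R3 ← R3 + 14/13·R2.
R4 ← R4 + 148/13·R2.
R5 ← R5 − 188/13·R2.
R6 ← R6 + 190/13·R2.
R3 ← R3 / (2132/141).
R1 ← R1 − 83/282·R3.
R2 ← R2 − 233/282·R3.
R4 ← R4 − 1066/141·R3.
R5 ← R5 + 7/3·R3.
R6 ← R6 − 271/141·R3.
Swap R4 and R5.
R4 ← R4 / (-86/41).
R1 ← R1 + 39/41·R4.
R2 ← R2 − 15/41·R4.
R3 ← R3 − 10/41·R4.
R6 ← R6 − 1658/41·R4.
Swap R5 and R6.
R5 ← R5 / (-1768/43).
R1 ← R1 − 35/43·R5.
R2 ← R2 + 30/43·R5.
R3 ← R3 − 23/43·R5.
R4 ← R4 − 285/172·R5.
R6 reduces to 0 = 0, so the extra equation is consistent.
Reading off the reduced rows gives u = 3/2, v = 1/3, w = -1/2, s = 3, t = 5/2.

u = 3/2, v = 1/3, w = -1/2, s = 3, t = 5/2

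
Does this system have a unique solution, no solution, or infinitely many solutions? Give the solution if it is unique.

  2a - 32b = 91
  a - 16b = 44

no solution

Row-reduce:
R1 ← R1 / (2).
R2 ← R2 − 1·R1.
Row 2 reduces to 0 = -3/2, a contradiction. The system is inconsistent.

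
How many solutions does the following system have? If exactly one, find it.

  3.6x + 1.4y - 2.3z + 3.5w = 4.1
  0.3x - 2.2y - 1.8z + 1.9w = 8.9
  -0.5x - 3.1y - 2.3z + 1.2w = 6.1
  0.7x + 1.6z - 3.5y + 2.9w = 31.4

Row-reduce the augmented matrix:
R1 ← R1 / (18/5).
R2 ← R2 − 3/10·R1.
R3 ← R3 + 1/2·R1.
R4 ← R4 − 7/10·R1.
R2 ← R2 / (-139/60).
R1 ← R1 − 7/18·R2.
R3 ← R3 + 523/180·R2.
R4 ← R4 + 679/180·R2.
R3 ← R3 / (-5023/8340).
R1 ← R1 + 379/417·R3.
R2 ← R2 − 193/278·R3.
R4 ← R4 − 7783/1668·R3.
R4 ← R4 / (-74446/25115).
R1 ← R1 − 8749/5023·R4.
R2 ← R2 + 5404/5023·R4.
R3 ← R3 − 2761/5023·R4.
Reading off the reduced rows gives x = 0, y = -3, z = 4, w = 5.

x = 0, y = -3, z = 4, w = 5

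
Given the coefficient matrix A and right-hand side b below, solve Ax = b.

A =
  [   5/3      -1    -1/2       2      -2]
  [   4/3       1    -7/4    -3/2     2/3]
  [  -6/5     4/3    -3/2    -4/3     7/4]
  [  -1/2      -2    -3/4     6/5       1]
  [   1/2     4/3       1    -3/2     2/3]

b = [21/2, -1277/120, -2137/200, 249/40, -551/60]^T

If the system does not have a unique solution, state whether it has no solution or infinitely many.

Row-reduce the augmented matrix:
R1 ← R1 / (5/3).
R2 ← R2 − 4/3·R1.
R3 ← R3 + 6/5·R1.
R4 ← R4 + 1/2·R1.
R5 ← R5 − 1/2·R1.
R2 ← R2 / (9/5).
R1 ← R1 + 3/5·R2.
R3 ← R3 − 46/75·R2.
R4 ← R4 + 23/10·R2.
R5 ← R5 − 49/30·R2.
R3 ← R3 / (-7/5).
R1 ← R1 + 3/4·R3.
R2 ← R2 + 3/4·R3.
R4 ← R4 + 21/8·R3.
R5 ← R5 − 19/8·R3.
R4 ← R4 / (-521/120).
R1 ← R1 + 115/252·R4.
R2 ← R2 + 197/84·R4.
R3 ← R3 + 157/189·R4.
R5 ← R5 − 4061/1512·R4.
R5 ← R5 / (197131/196938).
R1 ← R1 + 83285/131292·R5.
R2 ← R2 + 8117/10941·R5.
R3 ← R3 + 91831/196938·R5.
R4 ← R4 + 5995/6252·R5.
Reading off the reduced rows gives x_1 = -6/5, x_2 = -11/4, x_3 = 1/2, x_4 = 5/2, x_5 = -5/2.

x_1 = -6/5, x_2 = -11/4, x_3 = 1/2, x_4 = 5/2, x_5 = -5/2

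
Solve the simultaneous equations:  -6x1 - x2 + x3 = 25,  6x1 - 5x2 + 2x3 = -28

infinitely many solutions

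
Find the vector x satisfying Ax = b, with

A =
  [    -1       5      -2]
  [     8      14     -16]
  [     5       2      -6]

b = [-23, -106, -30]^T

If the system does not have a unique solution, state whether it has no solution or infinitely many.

Row-reduce:
R1 ← R1 / (-1).
R2 ← R2 − 8·R1.
R3 ← R3 − 5·R1.
R2 ← R2 / (54).
R1 ← R1 + 5·R2.
R3 ← R3 − 27·R2.
Rank is 2 with 3 unknowns, leaving x_3 free.

infinitely many solutions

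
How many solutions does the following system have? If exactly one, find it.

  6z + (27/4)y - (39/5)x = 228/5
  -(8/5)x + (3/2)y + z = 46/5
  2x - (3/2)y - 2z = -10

no solution

Row-reduce:
R1 ← R1 / (-39/5).
R2 ← R2 + 8/5·R1.
R3 ← R3 − 2·R1.
R2 ← R2 / (3/26).
R1 ← R1 + 45/52·R2.
R3 ← R3 − 3/13·R2.
Row 3 reduces to 0 = 2, a contradiction. The system is inconsistent.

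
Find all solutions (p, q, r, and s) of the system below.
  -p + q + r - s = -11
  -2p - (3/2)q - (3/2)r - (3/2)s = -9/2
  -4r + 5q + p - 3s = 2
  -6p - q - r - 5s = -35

Row-reduce:
R1 ← R1 / (-1).
R2 ← R2 + 2·R1.
R3 ← R3 − 1·R1.
R4 ← R4 + 6·R1.
R2 ← R2 / (-7/2).
R1 ← R1 + 1·R2.
R3 ← R3 − 6·R2.
R4 ← R4 + 7·R2.
R3 ← R3 / (-9).
R2 ← R2 − 1·R3.
Row 4 reduces to 0 = -4, a contradiction. The system is inconsistent.

no solution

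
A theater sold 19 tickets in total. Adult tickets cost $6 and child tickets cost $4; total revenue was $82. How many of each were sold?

adult tickets: 3, child tickets: 16

Let a = adult tickets, c = child tickets.
  a + c = 19
  6a + 4c = 82
From equation 1: a = 19 − c.
Substitute into equation 2 and solve: c = 16.
Then a = 3.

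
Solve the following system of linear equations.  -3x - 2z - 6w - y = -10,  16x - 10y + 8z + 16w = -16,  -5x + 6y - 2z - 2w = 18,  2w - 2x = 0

infinitely many solutions

Row-reduce:
R1 ← R1 / (-3).
R2 ← R2 − 16·R1.
R3 ← R3 + 5·R1.
R4 ← R4 + 2·R1.
R2 ← R2 / (-46/3).
R1 ← R1 − 1/3·R2.
R3 ← R3 − 23/3·R2.
R4 ← R4 − 2/3·R2.
Swap R3 and R4.
R3 ← R3 / (28/23).
R1 ← R1 − 14/23·R3.
R2 ← R2 − 4/23·R3.
Rank is 3 with 4 unknowns, leaving w free.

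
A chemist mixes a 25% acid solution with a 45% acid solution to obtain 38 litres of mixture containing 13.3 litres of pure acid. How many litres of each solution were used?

litres of solution A: 19, litres of solution B: 19

Let a = litres of solution A, b = litres of solution B.
  a + b = 38
  (1/4)a + (9/20)b = 133/10
From equation 1: a = 38 − b.
Substitute into equation 2 and solve: b = 19.
Then a = 19.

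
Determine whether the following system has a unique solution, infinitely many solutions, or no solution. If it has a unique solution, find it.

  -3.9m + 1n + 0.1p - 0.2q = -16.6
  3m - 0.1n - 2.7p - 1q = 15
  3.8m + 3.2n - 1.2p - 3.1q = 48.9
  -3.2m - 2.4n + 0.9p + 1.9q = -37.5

m = 6, n = 6, p = 2, q = -3

Row-reduce the augmented matrix:
R1 ← R1 / (-39/10).
R2 ← R2 − 3·R1.
R3 ← R3 − 19/5·R1.
R4 ← R4 + 16/5·R1.
R2 ← R2 / (87/130).
R1 ← R1 + 10/39·R2.
R3 ← R3 − 814/195·R2.
R4 ← R4 + 628/195·R2.
R3 ← R3 / (19913/1305).
R1 ← R1 + 269/261·R3.
R2 ← R2 + 341/87·R3.
R4 ← R4 + 30811/2610·R3.
R4 ← R4 / (-37399/79652).
R1 ← R1 + 5067/39826·R4.
R2 ← R2 + 28745/39826·R4.
R3 ← R3 − 10185/39826·R4.
Reading off the reduced rows gives m = 6, n = 6, p = 2, q = -3.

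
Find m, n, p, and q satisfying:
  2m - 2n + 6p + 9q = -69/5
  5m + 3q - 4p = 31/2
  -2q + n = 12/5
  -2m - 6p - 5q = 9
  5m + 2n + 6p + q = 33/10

Row-reduce the augmented matrix:
R1 ← R1 / (2).
R2 ← R2 − 5·R1.
R4 ← R4 + 2·R1.
R5 ← R5 − 5·R1.
R2 ← R2 / (5).
R1 ← R1 + 1·R2.
R3 ← R3 − 1·R2.
R4 ← R4 + 2·R2.
R5 ← R5 − 7·R2.
R3 ← R3 / (19/5).
R1 ← R1 + 4/5·R3.
R2 ← R2 + 19/5·R3.
R4 ← R4 + 38/5·R3.
R5 ← R5 − 88/5·R3.
Swap R4 and R5.
R4 ← R4 / (-3).
R1 ← R1 − 1·R4.
R2 ← R2 + 2·R4.
R3 ← R3 − 1/2·R4.
R5 reduces to 0 = 0, so the extra equation is consistent.
Reading off the reduced rows gives m = 5/2, n = 2/5, p = -3/2, q = -1.

m = 5/2, n = 2/5, p = -3/2, q = -1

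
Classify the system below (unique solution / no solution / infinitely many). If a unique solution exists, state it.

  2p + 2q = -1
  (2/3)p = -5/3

Row-reduce the augmented matrix:
R1 ← R1 / (2).
R2 ← R2 − 2/3·R1.
R2 ← R2 / (-2/3).
R1 ← R1 − 1·R2.
Reading off the reduced rows gives p = -5/2, q = 2.

p = -5/2, q = 2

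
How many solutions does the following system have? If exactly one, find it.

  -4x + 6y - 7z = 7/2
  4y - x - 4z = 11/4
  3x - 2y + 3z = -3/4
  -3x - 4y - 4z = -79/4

Row-reduce the augmented matrix:
R1 ← R1 / (-4).
R2 ← R2 + 1·R1.
R3 ← R3 − 3·R1.
R4 ← R4 + 3·R1.
R2 ← R2 / (5/2).
R1 ← R1 + 3/2·R2.
R3 ← R3 − 5/2·R2.
R4 ← R4 + 17/2·R2.
Swap R3 and R4.
R3 ← R3 / (-32/5).
R1 ← R1 − 2/5·R3.
R2 ← R2 + 9/10·R3.
R4 reduces to 0 = 0, so the extra equation is consistent.
Reading off the reduced rows gives x = -3/4, y = 3, z = 5/2.

x = -3/4, y = 3, z = 5/2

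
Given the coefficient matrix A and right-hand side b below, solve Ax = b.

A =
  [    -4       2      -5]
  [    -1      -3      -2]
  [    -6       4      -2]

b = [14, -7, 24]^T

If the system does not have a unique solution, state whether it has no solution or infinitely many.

Row-reduce the augmented matrix:
R1 ← R1 / (-4).
R2 ← R2 + 1·R1.
R3 ← R3 + 6·R1.
R2 ← R2 / (-7/2).
R1 ← R1 + 1/2·R2.
R3 ← R3 − 1·R2.
R3 ← R3 / (37/7).
R1 ← R1 − 19/14·R3.
R2 ← R2 − 3/14·R3.
Reading off the reduced rows gives x_1 = -2, x_2 = 3, x_3 = 0.

x_1 = -2, x_2 = 3, x_3 = 0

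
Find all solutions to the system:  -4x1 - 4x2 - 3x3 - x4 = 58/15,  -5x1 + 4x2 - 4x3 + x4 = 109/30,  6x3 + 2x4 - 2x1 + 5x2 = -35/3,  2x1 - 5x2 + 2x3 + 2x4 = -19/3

Row-reduce the augmented matrix:
R1 ← R1 / (-4).
R2 ← R2 + 5·R1.
R3 ← R3 + 2·R1.
R4 ← R4 − 2·R1.
R2 ← R2 / (9).
R1 ← R1 − 1·R2.
R3 ← R3 − 7·R2.
R4 ← R4 + 7·R2.
R3 ← R3 / (277/36).
R1 ← R1 − 7/9·R3.
R2 ← R2 + 1/36·R3.
R4 ← R4 − 11/36·R3.
R4 ← R4 / (892/277).
R1 ← R1 + 21/277·R4.
R2 ← R2 − 70/277·R4.
R3 ← R3 − 27/277·R4.
Reading off the reduced rows gives x1 = 1/3, x2 = 1/5, x3 = -3/2, x4 = -3/2.

x1 = 1/3, x2 = 1/5, x3 = -3/2, x4 = -3/2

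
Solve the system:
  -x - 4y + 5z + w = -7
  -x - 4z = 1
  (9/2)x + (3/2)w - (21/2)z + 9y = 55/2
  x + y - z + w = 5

no solution

Row-reduce:
R1 ← R1 / (-1).
R2 ← R2 + 1·R1.
R3 ← R3 − 9/2·R1.
R4 ← R4 − 1·R1.
R2 ← R2 / (4).
R1 ← R1 − 4·R2.
R3 ← R3 + 9·R2.
R4 ← R4 + 3·R2.
R3 ← R3 / (-33/4).
R1 ← R1 − 4·R3.
R2 ← R2 + 9/4·R3.
R4 ← R4 + 11/4·R3.
Row 4 reduces to 0 = -2/3, a contradiction. The system is inconsistent.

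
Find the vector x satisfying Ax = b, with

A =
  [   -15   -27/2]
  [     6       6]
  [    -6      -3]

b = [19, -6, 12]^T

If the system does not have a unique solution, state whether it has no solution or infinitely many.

no solution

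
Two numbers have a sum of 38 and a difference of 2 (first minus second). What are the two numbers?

first number: 20, second number: 18

Let x = first number, y = second number.
  x + y = 38
  x - y = 2
From equation 1: x = 38 − y.
Substitute into equation 2 and solve: y = 18.
Then x = 20.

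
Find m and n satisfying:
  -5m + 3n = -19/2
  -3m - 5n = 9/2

m = 1, n = -3/2

Row-reduce the augmented matrix:
R1 ← R1 / (-5).
R2 ← R2 + 3·R1.
R2 ← R2 / (-34/5).
R1 ← R1 + 3/5·R2.
Reading off the reduced rows gives m = 1, n = -3/2.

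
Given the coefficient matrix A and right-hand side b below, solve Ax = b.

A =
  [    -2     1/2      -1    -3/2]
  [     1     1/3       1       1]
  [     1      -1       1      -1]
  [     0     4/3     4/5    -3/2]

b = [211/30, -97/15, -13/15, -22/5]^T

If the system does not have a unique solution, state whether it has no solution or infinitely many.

Row-reduce the augmented matrix:
R1 ← R1 / (-2).
R2 ← R2 − 1·R1.
R3 ← R3 − 1·R1.
R2 ← R2 / (7/12).
R1 ← R1 + 1/4·R2.
R3 ← R3 + 3/4·R2.
R4 ← R4 − 4/3·R2.
R3 ← R3 / (8/7).
R1 ← R1 − 5/7·R3.
R2 ← R2 − 6/7·R3.
R4 ← R4 + 12/35·R3.
R4 ← R4 / (-5/2).
R1 ← R1 − 7/4·R4.
R2 ← R2 − 3/2·R4.
R3 ← R3 + 5/4·R4.
Reading off the reduced rows gives x_1 = -8/3, x_2 = -3, x_3 = -2, x_4 = -4/5.

x_1 = -8/3, x_2 = -3, x_3 = -2, x_4 = -4/5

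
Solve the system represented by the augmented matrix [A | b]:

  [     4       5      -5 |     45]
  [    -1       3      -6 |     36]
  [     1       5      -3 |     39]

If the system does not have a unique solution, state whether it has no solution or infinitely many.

Row-reduce the augmented matrix:
R1 ← R1 / (4).
R2 ← R2 + 1·R1.
R3 ← R3 − 1·R1.
R2 ← R2 / (17/4).
R1 ← R1 − 5/4·R2.
R3 ← R3 − 15/4·R2.
R3 ← R3 / (79/17).
R1 ← R1 − 15/17·R3.
R2 ← R2 + 29/17·R3.
Reading off the reduced rows gives x_1 = 0, x_2 = 6, x_3 = -3.

x_1 = 0, x_2 = 6, x_3 = -3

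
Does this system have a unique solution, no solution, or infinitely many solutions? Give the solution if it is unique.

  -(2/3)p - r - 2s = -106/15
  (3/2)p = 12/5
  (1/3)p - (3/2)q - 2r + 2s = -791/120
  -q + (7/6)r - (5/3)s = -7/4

Row-reduce the augmented matrix:
R1 ← R1 / (-2/3).
R2 ← R2 − 3/2·R1.
R3 ← R3 − 1/3·R1.
Swap R2 and R3.
R2 ← R2 / (-3/2).
R4 ← R4 + 1·R2.
R3 ← R3 / (-9/4).
R1 ← R1 − 3/2·R3.
R2 ← R2 − 5/3·R3.
R4 ← R4 − 17/6·R3.
R4 ← R4 / (-8).
R2 ← R2 + 4·R4.
R3 ← R3 − 2·R4.
Reading off the reduced rows gives p = 8/5, q = 11/4, r = 3, s = 3/2.

p = 8/5, q = 11/4, r = 3, s = 3/2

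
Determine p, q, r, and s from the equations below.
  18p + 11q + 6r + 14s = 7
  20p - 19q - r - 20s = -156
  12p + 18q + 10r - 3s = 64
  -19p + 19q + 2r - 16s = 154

p = -3, q = 5, r = 1, s = 0

Row-reduce the augmented matrix:
R1 ← R1 / (18).
R2 ← R2 − 20·R1.
R3 ← R3 − 12·R1.
R4 ← R4 + 19·R1.
R2 ← R2 / (-281/9).
R1 ← R1 − 11/18·R2.
R3 ← R3 − 32/3·R2.
R4 ← R4 − 551/18·R2.
R3 ← R3 / (950/281).
R1 ← R1 − 103/562·R3.
R2 ← R2 − 69/281·R3.
R4 ← R4 − 459/562·R3.
R4 ← R4 / (-57319/1900).
R1 ← R1 − 2677/1900·R4.
R2 ← R2 − 2771/950·R4.
R3 ← R3 + 6879/950·R4.
Reading off the reduced rows gives p = -3, q = 5, r = 1, s = 0.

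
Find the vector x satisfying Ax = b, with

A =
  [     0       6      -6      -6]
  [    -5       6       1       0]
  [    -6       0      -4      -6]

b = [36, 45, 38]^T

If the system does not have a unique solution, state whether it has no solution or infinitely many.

infinitely many solutions

Row-reduce:
Swap R1 and R2.
R1 ← R1 / (-5).
R3 ← R3 + 6·R1.
R2 ← R2 / (6).
R1 ← R1 + 6/5·R2.
R3 ← R3 + 36/5·R2.
R3 ← R3 / (-62/5).
R1 ← R1 + 7/5·R3.
R2 ← R2 + 1·R3.
Rank is 3 with 4 unknowns, leaving x_4 free.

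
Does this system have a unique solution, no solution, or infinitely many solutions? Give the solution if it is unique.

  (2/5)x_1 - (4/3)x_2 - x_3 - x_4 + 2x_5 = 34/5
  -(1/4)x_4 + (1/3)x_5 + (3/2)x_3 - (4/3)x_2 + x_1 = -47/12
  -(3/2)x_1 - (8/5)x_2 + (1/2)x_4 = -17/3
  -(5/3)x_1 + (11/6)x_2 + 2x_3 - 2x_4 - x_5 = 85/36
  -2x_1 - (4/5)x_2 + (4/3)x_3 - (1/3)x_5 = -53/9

x_1 = 1/3, x_2 = 5/2, x_3 = -5/3, x_4 = -7/3, x_5 = 3

Row-reduce the augmented matrix:
R1 ← R1 / (2/5).
R2 ← R2 − 1·R1.
R3 ← R3 + 3/2·R1.
R4 ← R4 + 5/3·R1.
R5 ← R5 + 2·R1.
R2 ← R2 / (2).
R1 ← R1 + 10/3·R2.
R3 ← R3 + 33/5·R2.
R4 ← R4 + 67/18·R2.
R5 ← R5 + 112/15·R2.
R3 ← R3 / (189/20).
R1 ← R1 − 25/6·R3.
R2 ← R2 − 2·R3.
R4 ← R4 − 95/18·R3.
R5 ← R5 − 169/15·R3.
R4 ← R4 / (-117325/27216).
R1 ← R1 + 335/567·R4.
R2 ← R2 − 365/1512·R4.
R3 ← R3 − 167/378·R4.
R5 ← R5 + 1789/1134·R4.
R5 ← R5 / (573593/1055925).
R1 ← R1 − 6712/23465·R5.
R2 ← R2 + 11498/23465·R5.
R3 ← R3 + 183854/351975·R5.
R4 ← R4 + 83288/117325·R5.
Reading off the reduced rows gives x_1 = 1/3, x_2 = 5/2, x_3 = -5/3, x_4 = -7/3, x_5 = 3.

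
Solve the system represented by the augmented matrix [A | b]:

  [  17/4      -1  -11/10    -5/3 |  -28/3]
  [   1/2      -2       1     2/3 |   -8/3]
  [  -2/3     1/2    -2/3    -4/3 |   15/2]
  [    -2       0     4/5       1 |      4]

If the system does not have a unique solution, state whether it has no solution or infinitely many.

infinitely many solutions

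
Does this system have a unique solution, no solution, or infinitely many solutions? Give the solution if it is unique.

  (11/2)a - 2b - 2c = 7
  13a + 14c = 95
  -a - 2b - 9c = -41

no solution

Row-reduce:
R1 ← R1 / (11/2).
R2 ← R2 − 13·R1.
R3 ← R3 + 1·R1.
R2 ← R2 / (52/11).
R1 ← R1 + 4/11·R2.
R3 ← R3 + 26/11·R2.
Row 3 reduces to 0 = -1/2, a contradiction. The system is inconsistent.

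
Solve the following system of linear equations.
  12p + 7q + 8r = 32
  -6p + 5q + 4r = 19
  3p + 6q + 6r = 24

Row-reduce:
R1 ← R1 / (12).
R2 ← R2 + 6·R1.
R3 ← R3 − 3·R1.
R2 ← R2 / (17/2).
R1 ← R1 − 7/12·R2.
R3 ← R3 − 17/4·R2.
Row 3 reduces to 0 = -3/2, a contradiction. The system is inconsistent.

no solution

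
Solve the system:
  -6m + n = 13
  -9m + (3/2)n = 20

Row-reduce:
R1 ← R1 / (-6).
R2 ← R2 + 9·R1.
Row 2 reduces to 0 = 1/2, a contradiction. The system is inconsistent.

no solution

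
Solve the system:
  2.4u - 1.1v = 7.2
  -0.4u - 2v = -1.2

Row-reduce the augmented matrix:
R1 ← R1 / (12/5).
R2 ← R2 + 2/5·R1.
R2 ← R2 / (-131/60).
R1 ← R1 + 11/24·R2.
Reading off the reduced rows gives u = 3, v = 0.

u = 3, v = 0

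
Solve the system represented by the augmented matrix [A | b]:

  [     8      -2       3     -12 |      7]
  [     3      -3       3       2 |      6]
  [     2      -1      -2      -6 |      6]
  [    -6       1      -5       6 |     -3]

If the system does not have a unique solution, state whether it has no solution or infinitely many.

no solution

Row-reduce:
R1 ← R1 / (8).
R2 ← R2 − 3·R1.
R3 ← R3 − 2·R1.
R4 ← R4 + 6·R1.
R2 ← R2 / (-9/4).
R1 ← R1 + 1/4·R2.
R3 ← R3 + 1/2·R2.
R4 ← R4 + 1/2·R2.
R3 ← R3 / (-19/6).
R1 ← R1 − 1/6·R3.
R2 ← R2 + 5/6·R3.
R4 ← R4 + 19/6·R3.
Row 4 reduces to 0 = -2, a contradiction. The system is inconsistent.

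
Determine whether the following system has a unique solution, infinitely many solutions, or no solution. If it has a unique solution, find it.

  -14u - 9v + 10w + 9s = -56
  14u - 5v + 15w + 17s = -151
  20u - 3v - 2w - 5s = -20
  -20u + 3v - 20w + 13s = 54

u = -2, v = 2, w = -3, s = -4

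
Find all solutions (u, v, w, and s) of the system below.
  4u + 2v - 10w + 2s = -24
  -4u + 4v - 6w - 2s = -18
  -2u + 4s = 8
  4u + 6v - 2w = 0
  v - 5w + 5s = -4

Row-reduce the augmented matrix:
R1 ← R1 / (4).
R2 ← R2 + 4·R1.
R3 ← R3 + 2·R1.
R4 ← R4 − 4·R1.
R2 ← R2 / (6).
R1 ← R1 − 1/2·R2.
R3 ← R3 − 1·R2.
R4 ← R4 − 4·R2.
R5 ← R5 − 1·R2.
R3 ← R3 / (-7/3).
R1 ← R1 + 7/6·R3.
R2 ← R2 + 8/3·R3.
R4 ← R4 − 56/3·R3.
R5 ← R5 + 7/3·R3.
R4 ← R4 / (38).
R1 ← R1 + 2·R4.
R2 ← R2 + 40/7·R4.
R3 ← R3 + 15/7·R4.
R5 reduces to 0 = 0, so the extra equation is consistent.
Reading off the reduced rows gives u = 0, v = 1, w = 3, s = 2.

u = 0, v = 1, w = 3, s = 2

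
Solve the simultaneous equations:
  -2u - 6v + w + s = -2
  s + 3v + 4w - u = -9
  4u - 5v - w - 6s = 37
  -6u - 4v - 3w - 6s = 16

u = 2, v = -1, w = 0, s = -4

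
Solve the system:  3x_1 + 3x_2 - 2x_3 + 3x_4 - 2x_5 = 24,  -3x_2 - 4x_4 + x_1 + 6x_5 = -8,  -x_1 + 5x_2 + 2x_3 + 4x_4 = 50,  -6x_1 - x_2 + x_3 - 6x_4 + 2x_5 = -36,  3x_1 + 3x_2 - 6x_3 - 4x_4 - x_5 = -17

Row-reduce the augmented matrix:
R1 ← R1 / (3).
R2 ← R2 − 1·R1.
R3 ← R3 + 1·R1.
R4 ← R4 + 6·R1.
R5 ← R5 − 3·R1.
R2 ← R2 / (-4).
R1 ← R1 − 1·R2.
R3 ← R3 − 6·R2.
R4 ← R4 − 5·R2.
R3 ← R3 / (7/3).
R1 ← R1 + 1/2·R3.
R2 ← R2 + 1/6·R3.
R4 ← R4 + 13/6·R3.
R5 ← R5 + 4·R3.
R4 ← R4 / (-60/7).
R1 ← R1 + 11/14·R4.
R2 ← R2 − 15/14·R4.
R3 ← R3 + 15/14·R4.
R5 ← R5 + 79/7·R4.
R5 ← R5 / (-11/4).
R1 ← R1 − 13/8·R5.
R2 ← R2 − 7/8·R5.
R3 ← R3 − 17/8·R5.
R4 ← R4 + 7/4·R5.
Reading off the reduced rows gives x_1 = 1, x_2 = 5, x_3 = 1, x_4 = 6, x_5 = 5.

x_1 = 1, x_2 = 5, x_3 = 1, x_4 = 6, x_5 = 5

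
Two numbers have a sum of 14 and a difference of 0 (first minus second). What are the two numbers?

first number: 7, second number: 7

Let x = first number, y = second number.
  x + y = 14
  x - y = 0
Row-reduce the augmented matrix:
R2 ← R2 − 1·R1.
R2 ← R2 / (-2).
R1 ← R1 − 1·R2.
Reading off the reduced rows gives x = 7, y = 7.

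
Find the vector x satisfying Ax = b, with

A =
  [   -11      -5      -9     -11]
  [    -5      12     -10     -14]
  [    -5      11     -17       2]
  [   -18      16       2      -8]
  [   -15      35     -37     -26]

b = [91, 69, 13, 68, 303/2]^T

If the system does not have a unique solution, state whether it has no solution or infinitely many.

no solution

Row-reduce:
R1 ← R1 / (-11).
R2 ← R2 + 5·R1.
R3 ← R3 + 5·R1.
R4 ← R4 + 18·R1.
R5 ← R5 + 15·R1.
R2 ← R2 / (157/11).
R1 ← R1 − 5/11·R2.
R3 ← R3 − 146/11·R2.
R4 ← R4 − 266/11·R2.
R5 ← R5 − 460/11·R2.
R3 ← R3 / (-1164/157).
R1 ← R1 − 158/157·R3.
R2 ← R2 + 65/157·R3.
R4 ← R4 − 4198/157·R3.
R5 ← R5 + 1164/157·R3.
R4 ← R4 / (46955/582).
R1 ← R1 − 1963/582·R4.
R2 ← R2 + 1733/1164·R4.
R3 ← R3 + 2413/1164·R4.
Row 5 reduces to 0 = 1/2, a contradiction. The system is inconsistent.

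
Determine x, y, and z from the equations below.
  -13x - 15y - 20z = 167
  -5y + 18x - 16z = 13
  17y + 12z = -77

x = -4, y = -1, z = -5

Row-reduce the augmented matrix:
R1 ← R1 / (-13).
R2 ← R2 − 18·R1.
R2 ← R2 / (-335/13).
R1 ← R1 − 15/13·R2.
R3 ← R3 − 17·R2.
R3 ← R3 / (-5636/335).
R1 ← R1 + 28/67·R3.
R2 ← R2 − 568/335·R3.
Reading off the reduced rows gives x = -4, y = -1, z = -5.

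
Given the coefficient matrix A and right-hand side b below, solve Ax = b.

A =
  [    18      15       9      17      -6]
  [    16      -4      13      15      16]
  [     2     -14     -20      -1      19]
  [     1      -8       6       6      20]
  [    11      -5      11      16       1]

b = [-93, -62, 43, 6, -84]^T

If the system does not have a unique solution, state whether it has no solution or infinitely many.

x_1 = -2, x_2 = 1, x_3 = -1, x_4 = -3, x_5 = 2

Row-reduce the augmented matrix:
R1 ← R1 / (18).
R2 ← R2 − 16·R1.
R3 ← R3 − 2·R1.
R4 ← R4 − 1·R1.
R5 ← R5 − 11·R1.
R2 ← R2 / (-52/3).
R1 ← R1 − 5/6·R2.
R3 ← R3 + 47/3·R2.
R4 ← R4 + 53/6·R2.
R5 ← R5 + 85/6·R2.
R3 ← R3 / (-1327/52).
R1 ← R1 − 77/104·R3.
R2 ← R2 + 15/52·R3.
R4 ← R4 − 307/104·R3.
R5 ← R5 − 147/104·R3.
R4 ← R4 / (38135/7962).
R1 ← R1 − 6833/7962·R4.
R2 ← R2 − 151/3981·R4.
R3 ← R3 − 145/1327·R4.
R5 ← R5 − 14723/2654·R4.
R5 ← R5 / (-906014/38135).
R1 ← R1 + 38128/38135·R5.
R2 ← R2 + 49972/38135·R5.
R3 ← R3 + 61/263·R5.
R4 ← R4 − 75687/38135·R5.
Reading off the reduced rows gives x_1 = -2, x_2 = 1, x_3 = -1, x_4 = -3, x_5 = 2.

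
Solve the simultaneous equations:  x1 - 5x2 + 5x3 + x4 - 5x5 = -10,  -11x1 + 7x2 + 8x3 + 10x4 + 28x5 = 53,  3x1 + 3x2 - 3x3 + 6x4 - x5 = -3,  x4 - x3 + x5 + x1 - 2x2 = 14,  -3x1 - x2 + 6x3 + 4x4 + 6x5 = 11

infinitely many solutions

Row-reduce:
R2 ← R2 + 11·R1.
R3 ← R3 − 3·R1.
R4 ← R4 − 1·R1.
R5 ← R5 + 3·R1.
R2 ← R2 / (-48).
R1 ← R1 + 5·R2.
R3 ← R3 − 18·R2.
R4 ← R4 − 3·R2.
R5 ← R5 + 16·R2.
R3 ← R3 / (45/8).
R1 ← R1 + 25/16·R3.
R2 ← R2 + 21/16·R3.
R4 ← R4 + 33/16·R3.
R4 ← R4 / (53/10).
R1 ← R1 − 11/6·R4.
R2 ← R2 − 21/10·R4.
R3 ← R3 − 29/15·R4.
Rank is 4 with 5 unknowns, leaving x5 free.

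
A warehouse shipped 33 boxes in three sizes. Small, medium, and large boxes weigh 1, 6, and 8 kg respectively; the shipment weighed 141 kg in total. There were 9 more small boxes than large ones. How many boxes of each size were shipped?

small boxes: 13, medium boxes: 16, large boxes: 4

Let s = small boxes, m = medium boxes, l = large boxes.
  s + m + l = 33
  s + 6m + 8l = 141
  s - l = 9
Row-reduce the augmented matrix:
R2 ← R2 − 1·R1.
R3 ← R3 − 1·R1.
R2 ← R2 / (5).
R1 ← R1 − 1·R2.
R3 ← R3 + 1·R2.
R3 ← R3 / (-3/5).
R1 ← R1 + 2/5·R3.
R2 ← R2 − 7/5·R3.
Reading off the reduced rows gives s = 13, m = 16, l = 4.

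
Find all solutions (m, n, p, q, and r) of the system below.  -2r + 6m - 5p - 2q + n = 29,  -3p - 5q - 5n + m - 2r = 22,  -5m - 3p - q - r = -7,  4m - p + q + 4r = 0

Row-reduce:
R1 ← R1 / (6).
R2 ← R2 − 1·R1.
R3 ← R3 + 5·R1.
R4 ← R4 − 4·R1.
R2 ← R2 / (-31/6).
R1 ← R1 − 1/6·R2.
R3 ← R3 − 5/6·R2.
R4 ← R4 + 2/3·R2.
R3 ← R3 / (-233/31).
R1 ← R1 + 28/31·R3.
R2 ← R2 − 13/31·R3.
R4 ← R4 − 81/31·R3.
R4 ← R4 / (407/233).
R1 ← R1 + 17/233·R4.
R2 ← R2 − 166/233·R4.
R3 ← R3 − 106/233·R4.
Rank is 4 with 5 unknowns, leaving r free.

infinitely many solutions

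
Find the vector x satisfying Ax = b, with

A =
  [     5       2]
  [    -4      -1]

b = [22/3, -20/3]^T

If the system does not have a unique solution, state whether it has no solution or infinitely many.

x_1 = 2, x_2 = -4/3

Row-reduce the augmented matrix:
R1 ← R1 / (5).
R2 ← R2 + 4·R1.
R2 ← R2 / (3/5).
R1 ← R1 − 2/5·R2.
Reading off the reduced rows gives x_1 = 2, x_2 = -4/3.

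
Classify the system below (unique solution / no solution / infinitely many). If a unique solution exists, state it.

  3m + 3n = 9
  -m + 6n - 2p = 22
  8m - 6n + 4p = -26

Row-reduce:
R1 ← R1 / (3).
R2 ← R2 + 1·R1.
R3 ← R3 − 8·R1.
R2 ← R2 / (7).
R1 ← R1 − 1·R2.
R3 ← R3 + 14·R2.
Rank is 2 with 3 unknowns, leaving p free.

infinitely many solutions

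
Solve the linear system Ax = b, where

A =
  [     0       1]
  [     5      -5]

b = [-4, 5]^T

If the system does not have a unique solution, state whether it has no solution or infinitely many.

x_1 = -3, x_2 = -4

Row-reduce the augmented matrix:
Swap R1 and R2.
R1 ← R1 / (5).
R1 ← R1 + 1·R2.
Reading off the reduced rows gives x_1 = -3, x_2 = -4.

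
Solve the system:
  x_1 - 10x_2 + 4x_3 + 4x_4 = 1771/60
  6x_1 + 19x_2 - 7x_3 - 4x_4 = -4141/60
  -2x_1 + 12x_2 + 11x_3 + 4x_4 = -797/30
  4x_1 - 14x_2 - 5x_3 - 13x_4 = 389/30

x_1 = -9/4, x_2 = -11/4, x_3 = -1/3, x_4 = 7/5

Row-reduce the augmented matrix:
R2 ← R2 − 6·R1.
R3 ← R3 + 2·R1.
R4 ← R4 − 4·R1.
R2 ← R2 / (79).
R1 ← R1 + 10·R2.
R3 ← R3 + 8·R2.
R4 ← R4 − 26·R2.
R3 ← R3 / (1253/79).
R1 ← R1 − 6/79·R3.
R2 ← R2 + 31/79·R3.
R4 ← R4 + 853/79·R3.
R4 ← R4 / (-16973/1253).
R1 ← R1 − 516/1253·R4.
R2 ← R2 + 160/1253·R4.
R3 ← R3 − 724/1253·R4.
Reading off the reduced rows gives x_1 = -9/4, x_2 = -11/4, x_3 = -1/3, x_4 = 7/5.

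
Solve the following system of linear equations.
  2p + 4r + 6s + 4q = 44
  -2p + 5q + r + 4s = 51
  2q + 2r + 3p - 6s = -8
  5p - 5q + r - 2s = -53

p = -6, q = 5, r = 6, s = 2

Row-reduce the augmented matrix:
R1 ← R1 / (2).
R2 ← R2 + 2·R1.
R3 ← R3 − 3·R1.
R4 ← R4 − 5·R1.
R2 ← R2 / (9).
R1 ← R1 − 2·R2.
R3 ← R3 + 4·R2.
R4 ← R4 + 15·R2.
R3 ← R3 / (-16/9).
R1 ← R1 − 8/9·R3.
R2 ← R2 − 5/9·R3.
R4 ← R4 + 2/3·R3.
R4 ← R4 / (29/8).
R1 ← R1 + 9/2·R4.
R2 ← R2 + 35/16·R4.
R3 ← R3 − 95/16·R4.
Reading off the reduced rows gives p = -6, q = 5, r = 6, s = 2.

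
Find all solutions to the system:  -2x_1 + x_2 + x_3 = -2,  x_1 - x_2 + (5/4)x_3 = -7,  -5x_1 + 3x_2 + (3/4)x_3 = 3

infinitely many solutions

Row-reduce:
R1 ← R1 / (-2).
R2 ← R2 − 1·R1.
R3 ← R3 + 5·R1.
R2 ← R2 / (-1/2).
R1 ← R1 + 1/2·R2.
R3 ← R3 − 1/2·R2.
Rank is 2 with 3 unknowns, leaving x_3 free.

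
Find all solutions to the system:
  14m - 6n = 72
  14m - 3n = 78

m = 6, n = 2

Row-reduce the augmented matrix:
R1 ← R1 / (14).
R2 ← R2 − 14·R1.
R2 ← R2 / (3).
R1 ← R1 + 3/7·R2.
Reading off the reduced rows gives m = 6, n = 2.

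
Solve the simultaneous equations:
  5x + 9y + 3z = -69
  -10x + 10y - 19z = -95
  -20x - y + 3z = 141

x = -6, y = -6, z = 5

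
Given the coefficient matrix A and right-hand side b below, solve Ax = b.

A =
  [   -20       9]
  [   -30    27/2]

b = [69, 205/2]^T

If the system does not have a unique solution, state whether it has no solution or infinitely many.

no solution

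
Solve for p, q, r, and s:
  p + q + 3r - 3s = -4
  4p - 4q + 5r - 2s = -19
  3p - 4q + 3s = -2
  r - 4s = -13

Row-reduce the augmented matrix:
R2 ← R2 − 4·R1.
R3 ← R3 − 3·R1.
R2 ← R2 / (-8).
R1 ← R1 − 1·R2.
R3 ← R3 + 7·R2.
R3 ← R3 / (-23/8).
R1 ← R1 − 17/8·R3.
R2 ← R2 − 7/8·R3.
R4 ← R4 − 1·R3.
R4 ← R4 / (-66/23).
R1 ← R1 − 15/23·R4.
R2 ← R2 + 6/23·R4.
R3 ← R3 + 26/23·R4.
Reading off the reduced rows gives p = 3, q = 5, r = -1, s = 3.

p = 3, q = 5, r = -1, s = 3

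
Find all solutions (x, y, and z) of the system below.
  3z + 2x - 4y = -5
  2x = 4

Row-reduce:
R1 ← R1 / (2).
R2 ← R2 − 2·R1.
R2 ← R2 / (4).
R1 ← R1 + 2·R2.
Rank is 2 with 3 unknowns, leaving z free.

infinitely many solutions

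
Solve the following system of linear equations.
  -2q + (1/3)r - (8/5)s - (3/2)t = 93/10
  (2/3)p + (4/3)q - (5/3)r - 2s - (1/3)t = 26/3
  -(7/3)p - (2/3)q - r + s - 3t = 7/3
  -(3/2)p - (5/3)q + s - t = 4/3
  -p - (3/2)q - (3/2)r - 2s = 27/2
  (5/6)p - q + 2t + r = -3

Row-reduce:
Swap R1 and R2.
R1 ← R1 / (2/3).
R3 ← R3 + 7/3·R1.
R4 ← R4 + 3/2·R1.
R5 ← R5 + 1·R1.
R6 ← R6 − 5/6·R1.
R2 ← R2 / (-2).
R1 ← R1 − 2·R2.
R3 ← R3 − 4·R2.
R4 ← R4 − 4/3·R2.
R5 ← R5 − 1/2·R2.
R6 ← R6 + 8/3·R2.
R3 ← R3 / (-37/6).
R1 ← R1 + 13/6·R3.
R2 ← R2 + 1/6·R3.
R4 ← R4 + 127/36·R3.
R5 ← R5 + 47/12·R3.
R6 ← R6 − 95/36·R3.
R4 ← R4 / (773/1110).
R1 ← R1 + 253/185·R4.
R2 ← R2 − 194/185·R4.
R3 ← R3 − 276/185·R4.
R5 ← R5 − 82/185·R4.
R6 ← R6 − 773/1110·R4.
R5 ← R5 / (52273/18552).
R1 ← R1 − 4899/1546·R5.
R2 ← R2 + 3367/3092·R5.
R3 ← R3 + 1337/773·R5.
R4 ← R4 − 4495/2319·R5.
Row 6 reduces to 0 = -2, a contradiction. The system is inconsistent.

no solution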